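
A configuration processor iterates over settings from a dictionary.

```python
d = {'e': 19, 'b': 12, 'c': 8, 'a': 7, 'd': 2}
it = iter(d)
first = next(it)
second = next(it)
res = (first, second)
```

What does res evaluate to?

Step 1: iter(d) iterates over keys: ['e', 'b', 'c', 'a', 'd'].
Step 2: first = next(it) = 'e', second = next(it) = 'b'.
Therefore res = ('e', 'b').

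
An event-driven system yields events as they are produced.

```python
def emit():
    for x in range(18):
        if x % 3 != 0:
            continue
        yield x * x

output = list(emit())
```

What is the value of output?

Step 1: Only yield x**2 when x is divisible by 3:
  x=0: 0 % 3 == 0, yield 0**2 = 0
  x=3: 3 % 3 == 0, yield 3**2 = 9
  x=6: 6 % 3 == 0, yield 6**2 = 36
  x=9: 9 % 3 == 0, yield 9**2 = 81
  x=12: 12 % 3 == 0, yield 12**2 = 144
  x=15: 15 % 3 == 0, yield 15**2 = 225
Therefore output = [0, 9, 36, 81, 144, 225].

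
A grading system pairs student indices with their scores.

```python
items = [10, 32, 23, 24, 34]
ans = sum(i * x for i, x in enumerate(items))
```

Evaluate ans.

Step 1: Compute i * x for each (i, x) in enumerate([10, 32, 23, 24, 34]):
  i=0, x=10: 0*10 = 0
  i=1, x=32: 1*32 = 32
  i=2, x=23: 2*23 = 46
  i=3, x=24: 3*24 = 72
  i=4, x=34: 4*34 = 136
Step 2: sum = 0 + 32 + 46 + 72 + 136 = 286.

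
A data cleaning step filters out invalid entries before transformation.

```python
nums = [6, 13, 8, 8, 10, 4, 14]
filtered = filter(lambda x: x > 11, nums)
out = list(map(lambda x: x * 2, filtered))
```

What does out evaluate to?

Step 1: Filter nums for elements > 11:
  6: removed
  13: kept
  8: removed
  8: removed
  10: removed
  4: removed
  14: kept
Step 2: Map x * 2 on filtered [13, 14]:
  13 -> 26
  14 -> 28
Therefore out = [26, 28].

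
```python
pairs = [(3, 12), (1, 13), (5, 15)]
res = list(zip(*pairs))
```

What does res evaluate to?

Step 1: zip(*pairs) transposes: unzips [(3, 12), (1, 13), (5, 15)] into separate sequences.
Step 2: First elements: (3, 1, 5), second elements: (12, 13, 15).
Therefore res = [(3, 1, 5), (12, 13, 15)].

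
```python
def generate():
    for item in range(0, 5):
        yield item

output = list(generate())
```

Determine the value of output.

Step 1: The generator yields each value from range(0, 5).
Step 2: list() consumes all yields: [0, 1, 2, 3, 4].
Therefore output = [0, 1, 2, 3, 4].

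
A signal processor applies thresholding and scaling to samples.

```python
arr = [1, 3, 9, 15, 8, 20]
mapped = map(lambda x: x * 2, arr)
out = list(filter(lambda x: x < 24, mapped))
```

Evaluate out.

Step 1: Map x * 2:
  1 -> 2
  3 -> 6
  9 -> 18
  15 -> 30
  8 -> 16
  20 -> 40
Step 2: Filter for < 24:
  2: kept
  6: kept
  18: kept
  30: removed
  16: kept
  40: removed
Therefore out = [2, 6, 18, 16].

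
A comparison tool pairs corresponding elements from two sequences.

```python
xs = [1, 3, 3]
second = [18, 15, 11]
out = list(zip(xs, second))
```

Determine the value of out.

Step 1: zip pairs elements at same index:
  Index 0: (1, 18)
  Index 1: (3, 15)
  Index 2: (3, 11)
Therefore out = [(1, 18), (3, 15), (3, 11)].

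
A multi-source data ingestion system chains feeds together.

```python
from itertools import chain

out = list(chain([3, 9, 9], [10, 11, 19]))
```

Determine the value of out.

Step 1: chain() concatenates iterables: [3, 9, 9] + [10, 11, 19].
Therefore out = [3, 9, 9, 10, 11, 19].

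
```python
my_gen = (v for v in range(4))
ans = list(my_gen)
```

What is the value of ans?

Step 1: Generator expression iterates range(4): [0, 1, 2, 3].
Step 2: list() collects all values.
Therefore ans = [0, 1, 2, 3].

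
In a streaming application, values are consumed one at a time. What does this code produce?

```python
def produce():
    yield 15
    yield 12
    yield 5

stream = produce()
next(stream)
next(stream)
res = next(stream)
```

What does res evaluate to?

Step 1: produce() creates a generator.
Step 2: next(stream) yields 15 (consumed and discarded).
Step 3: next(stream) yields 12 (consumed and discarded).
Step 4: next(stream) yields 5, assigned to res.
Therefore res = 5.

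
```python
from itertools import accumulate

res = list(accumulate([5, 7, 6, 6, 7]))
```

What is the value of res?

Step 1: accumulate computes running sums:
  + 5 = 5
  + 7 = 12
  + 6 = 18
  + 6 = 24
  + 7 = 31
Therefore res = [5, 12, 18, 24, 31].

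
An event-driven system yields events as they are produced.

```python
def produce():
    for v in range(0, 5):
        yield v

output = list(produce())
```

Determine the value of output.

Step 1: The generator yields each value from range(0, 5).
Step 2: list() consumes all yields: [0, 1, 2, 3, 4].
Therefore output = [0, 1, 2, 3, 4].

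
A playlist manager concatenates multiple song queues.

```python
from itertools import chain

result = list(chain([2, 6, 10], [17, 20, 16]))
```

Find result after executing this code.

Step 1: chain() concatenates iterables: [2, 6, 10] + [17, 20, 16].
Therefore result = [2, 6, 10, 17, 20, 16].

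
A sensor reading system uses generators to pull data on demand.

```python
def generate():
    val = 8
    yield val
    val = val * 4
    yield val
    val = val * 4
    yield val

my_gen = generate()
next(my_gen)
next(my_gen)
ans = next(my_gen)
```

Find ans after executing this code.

Step 1: Trace through generator execution:
  Yield 1: val starts at 8, yield 8
  Yield 2: val = 8 * 4 = 32, yield 32
  Yield 3: val = 32 * 4 = 128, yield 128
Step 2: First next() gets 8, second next() gets the second value, third next() yields 128.
Therefore ans = 128.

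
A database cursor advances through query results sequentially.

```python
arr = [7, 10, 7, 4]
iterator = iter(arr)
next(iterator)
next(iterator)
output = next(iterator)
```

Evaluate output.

Step 1: Create iterator over [7, 10, 7, 4].
Step 2: next() consumes 7.
Step 3: next() consumes 10.
Step 4: next() returns 7.
Therefore output = 7.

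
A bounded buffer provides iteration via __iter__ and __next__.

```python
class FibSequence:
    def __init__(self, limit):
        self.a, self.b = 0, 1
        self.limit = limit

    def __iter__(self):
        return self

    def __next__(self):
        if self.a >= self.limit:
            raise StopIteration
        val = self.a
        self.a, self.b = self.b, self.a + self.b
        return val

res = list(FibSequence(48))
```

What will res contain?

Step 1: Fibonacci-like sequence (a=0, b=1) until >= 48:
  Yield 0, then a,b = 1,1
  Yield 1, then a,b = 1,2
  Yield 1, then a,b = 2,3
  Yield 2, then a,b = 3,5
  Yield 3, then a,b = 5,8
  Yield 5, then a,b = 8,13
  Yield 8, then a,b = 13,21
  Yield 13, then a,b = 21,34
  Yield 21, then a,b = 34,55
  Yield 34, then a,b = 55,89
Step 2: 55 >= 48, stop.
Therefore res = [0, 1, 1, 2, 3, 5, 8, 13, 21, 34].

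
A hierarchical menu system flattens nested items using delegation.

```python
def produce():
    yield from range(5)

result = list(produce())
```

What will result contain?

Step 1: yield from delegates to the iterable, yielding each element.
Step 2: Collected values: [0, 1, 2, 3, 4].
Therefore result = [0, 1, 2, 3, 4].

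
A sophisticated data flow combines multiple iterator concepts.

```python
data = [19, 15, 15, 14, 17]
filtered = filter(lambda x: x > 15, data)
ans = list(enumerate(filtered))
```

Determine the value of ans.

Step 1: Filter [19, 15, 15, 14, 17] for > 15: [19, 17].
Step 2: enumerate re-indexes from 0: [(0, 19), (1, 17)].
Therefore ans = [(0, 19), (1, 17)].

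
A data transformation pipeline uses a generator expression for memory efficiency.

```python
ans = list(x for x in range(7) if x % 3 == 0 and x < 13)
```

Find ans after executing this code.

Step 1: Filter range(7) where x % 3 == 0 and x < 13:
  x=0: both conditions met, included
  x=1: excluded (1 % 3 != 0)
  x=2: excluded (2 % 3 != 0)
  x=3: both conditions met, included
  x=4: excluded (4 % 3 != 0)
  x=5: excluded (5 % 3 != 0)
  x=6: both conditions met, included
Therefore ans = [0, 3, 6].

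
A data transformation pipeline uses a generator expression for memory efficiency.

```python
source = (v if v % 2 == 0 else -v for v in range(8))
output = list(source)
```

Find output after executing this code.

Step 1: For each v in range(8), yield v if even, else -v:
  v=0: even, yield 0
  v=1: odd, yield -1
  v=2: even, yield 2
  v=3: odd, yield -3
  v=4: even, yield 4
  v=5: odd, yield -5
  v=6: even, yield 6
  v=7: odd, yield -7
Therefore output = [0, -1, 2, -3, 4, -5, 6, -7].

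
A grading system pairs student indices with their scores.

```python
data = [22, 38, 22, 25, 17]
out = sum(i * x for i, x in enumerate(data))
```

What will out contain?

Step 1: Compute i * x for each (i, x) in enumerate([22, 38, 22, 25, 17]):
  i=0, x=22: 0*22 = 0
  i=1, x=38: 1*38 = 38
  i=2, x=22: 2*22 = 44
  i=3, x=25: 3*25 = 75
  i=4, x=17: 4*17 = 68
Step 2: sum = 0 + 38 + 44 + 75 + 68 = 225.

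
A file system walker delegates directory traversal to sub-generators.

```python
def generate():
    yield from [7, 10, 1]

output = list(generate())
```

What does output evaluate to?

Step 1: yield from delegates to the iterable, yielding each element.
Step 2: Collected values: [7, 10, 1].
Therefore output = [7, 10, 1].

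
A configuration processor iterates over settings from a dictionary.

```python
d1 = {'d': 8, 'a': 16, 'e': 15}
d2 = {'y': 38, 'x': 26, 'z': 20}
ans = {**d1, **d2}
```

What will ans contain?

Step 1: Merge d1 and d2 (d2 values override on key conflicts).
Step 2: d1 has keys ['d', 'a', 'e'], d2 has keys ['y', 'x', 'z'].
Therefore ans = {'d': 8, 'a': 16, 'e': 15, 'y': 38, 'x': 26, 'z': 20}.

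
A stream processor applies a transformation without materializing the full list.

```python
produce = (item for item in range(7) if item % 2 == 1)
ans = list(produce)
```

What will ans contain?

Step 1: Filter range(7) keeping only odd values:
  item=0: even, excluded
  item=1: odd, included
  item=2: even, excluded
  item=3: odd, included
  item=4: even, excluded
  item=5: odd, included
  item=6: even, excluded
Therefore ans = [1, 3, 5].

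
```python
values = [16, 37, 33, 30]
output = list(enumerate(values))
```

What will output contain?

Step 1: enumerate pairs each element with its index:
  (0, 16)
  (1, 37)
  (2, 33)
  (3, 30)
Therefore output = [(0, 16), (1, 37), (2, 33), (3, 30)].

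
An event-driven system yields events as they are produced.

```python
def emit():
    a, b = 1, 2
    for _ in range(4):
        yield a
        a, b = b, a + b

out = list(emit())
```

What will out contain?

Step 1: Fibonacci-like sequence starting with a=1, b=2:
  Iteration 1: yield a=1, then a,b = 2,3
  Iteration 2: yield a=2, then a,b = 3,5
  Iteration 3: yield a=3, then a,b = 5,8
  Iteration 4: yield a=5, then a,b = 8,13
Therefore out = [1, 2, 3, 5].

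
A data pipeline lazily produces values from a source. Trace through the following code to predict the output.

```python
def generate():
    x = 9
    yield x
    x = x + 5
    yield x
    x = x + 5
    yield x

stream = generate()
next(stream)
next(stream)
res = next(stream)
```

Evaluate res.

Step 1: Trace through generator execution:
  Yield 1: x starts at 9, yield 9
  Yield 2: x = 9 + 5 = 14, yield 14
  Yield 3: x = 14 + 5 = 19, yield 19
Step 2: First next() gets 9, second next() gets the second value, third next() yields 19.
Therefore res = 19.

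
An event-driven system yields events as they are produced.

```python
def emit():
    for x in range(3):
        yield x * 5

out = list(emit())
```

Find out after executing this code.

Step 1: For each x in range(3), yield x * 5:
  x=0: yield 0 * 5 = 0
  x=1: yield 1 * 5 = 5
  x=2: yield 2 * 5 = 10
Therefore out = [0, 5, 10].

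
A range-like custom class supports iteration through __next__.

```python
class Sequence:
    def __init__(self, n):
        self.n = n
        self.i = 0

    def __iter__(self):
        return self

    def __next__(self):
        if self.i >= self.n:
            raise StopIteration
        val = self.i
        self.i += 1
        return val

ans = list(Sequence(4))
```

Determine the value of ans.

Step 1: Sequence(4) creates an iterator counting 0 to 3.
Step 2: list() consumes all values: [0, 1, 2, 3].
Therefore ans = [0, 1, 2, 3].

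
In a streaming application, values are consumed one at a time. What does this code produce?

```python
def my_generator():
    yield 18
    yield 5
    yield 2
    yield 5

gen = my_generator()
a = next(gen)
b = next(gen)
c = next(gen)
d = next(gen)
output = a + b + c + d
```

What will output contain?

Step 1: Create generator and consume all values:
  a = next(gen) = 18
  b = next(gen) = 5
  c = next(gen) = 2
  d = next(gen) = 5
Step 2: output = 18 + 5 + 2 + 5 = 30.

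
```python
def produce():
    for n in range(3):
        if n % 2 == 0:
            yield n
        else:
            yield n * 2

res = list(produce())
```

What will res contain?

Step 1: For each n in range(3), yield n if even, else n*2:
  n=0 (even): yield 0
  n=1 (odd): yield 1*2 = 2
  n=2 (even): yield 2
Therefore res = [0, 2, 2].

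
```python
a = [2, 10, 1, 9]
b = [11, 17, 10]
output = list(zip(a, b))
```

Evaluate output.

Step 1: zip stops at shortest (len(a)=4, len(b)=3):
  Index 0: (2, 11)
  Index 1: (10, 17)
  Index 2: (1, 10)
Step 2: Last element of a (9) has no pair, dropped.
Therefore output = [(2, 11), (10, 17), (1, 10)].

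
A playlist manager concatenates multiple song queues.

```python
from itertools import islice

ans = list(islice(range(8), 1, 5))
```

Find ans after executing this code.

Step 1: islice(range(8), 1, 5) takes elements at indices [1, 5).
Step 2: Elements: [1, 2, 3, 4].
Therefore ans = [1, 2, 3, 4].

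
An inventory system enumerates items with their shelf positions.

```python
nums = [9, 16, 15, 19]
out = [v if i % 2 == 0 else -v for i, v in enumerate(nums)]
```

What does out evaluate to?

Step 1: For each (i, v), keep v if i is even, negate if odd:
  i=0 (even): keep 9
  i=1 (odd): negate to -16
  i=2 (even): keep 15
  i=3 (odd): negate to -19
Therefore out = [9, -16, 15, -19].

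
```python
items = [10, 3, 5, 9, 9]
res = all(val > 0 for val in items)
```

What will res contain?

Step 1: Check val > 0 for each element in [10, 3, 5, 9, 9]:
  10 > 0: True
  3 > 0: True
  5 > 0: True
  9 > 0: True
  9 > 0: True
Step 2: all() returns True.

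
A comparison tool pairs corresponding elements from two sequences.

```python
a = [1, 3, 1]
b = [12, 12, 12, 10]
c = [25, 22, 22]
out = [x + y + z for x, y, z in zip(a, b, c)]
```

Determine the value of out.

Step 1: zip three lists (truncates to shortest, len=3):
  1 + 12 + 25 = 38
  3 + 12 + 22 = 37
  1 + 12 + 22 = 35
Therefore out = [38, 37, 35].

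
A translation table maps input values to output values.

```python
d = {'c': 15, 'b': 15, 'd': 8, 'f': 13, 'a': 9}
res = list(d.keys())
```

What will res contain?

Step 1: d.keys() returns the dictionary keys in insertion order.
Therefore res = ['c', 'b', 'd', 'f', 'a'].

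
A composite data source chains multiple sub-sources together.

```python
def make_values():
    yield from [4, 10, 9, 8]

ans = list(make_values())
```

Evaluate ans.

Step 1: yield from delegates to the iterable, yielding each element.
Step 2: Collected values: [4, 10, 9, 8].
Therefore ans = [4, 10, 9, 8].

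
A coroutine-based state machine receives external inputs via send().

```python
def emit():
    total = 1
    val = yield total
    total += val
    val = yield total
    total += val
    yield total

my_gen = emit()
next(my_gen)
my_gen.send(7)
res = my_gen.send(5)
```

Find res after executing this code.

Step 1: next() -> yield total=1.
Step 2: send(7) -> val=7, total = 1+7 = 8, yield 8.
Step 3: send(5) -> val=5, total = 8+5 = 13, yield 13.
Therefore res = 13.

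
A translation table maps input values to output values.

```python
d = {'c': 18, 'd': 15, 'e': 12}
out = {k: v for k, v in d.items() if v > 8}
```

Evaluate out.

Step 1: Filter items where value > 8:
  'c': 18 > 8: kept
  'd': 15 > 8: kept
  'e': 12 > 8: kept
Therefore out = {'c': 18, 'd': 15, 'e': 12}.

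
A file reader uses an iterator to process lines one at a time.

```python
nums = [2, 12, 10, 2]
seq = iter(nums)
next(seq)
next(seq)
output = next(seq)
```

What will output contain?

Step 1: Create iterator over [2, 12, 10, 2].
Step 2: next() consumes 2.
Step 3: next() consumes 12.
Step 4: next() returns 10.
Therefore output = 10.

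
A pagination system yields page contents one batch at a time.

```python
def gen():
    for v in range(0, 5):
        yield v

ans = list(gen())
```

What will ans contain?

Step 1: The generator yields each value from range(0, 5).
Step 2: list() consumes all yields: [0, 1, 2, 3, 4].
Therefore ans = [0, 1, 2, 3, 4].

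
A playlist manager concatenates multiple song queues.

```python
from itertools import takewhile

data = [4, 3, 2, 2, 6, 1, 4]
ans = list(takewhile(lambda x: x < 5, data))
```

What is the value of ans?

Step 1: takewhile stops at first element >= 5:
  4 < 5: take
  3 < 5: take
  2 < 5: take
  2 < 5: take
  6 >= 5: stop
Therefore ans = [4, 3, 2, 2].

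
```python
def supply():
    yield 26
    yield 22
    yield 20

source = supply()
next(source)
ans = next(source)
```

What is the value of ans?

Step 1: supply() creates a generator.
Step 2: next(source) yields 26 (consumed and discarded).
Step 3: next(source) yields 22, assigned to ans.
Therefore ans = 22.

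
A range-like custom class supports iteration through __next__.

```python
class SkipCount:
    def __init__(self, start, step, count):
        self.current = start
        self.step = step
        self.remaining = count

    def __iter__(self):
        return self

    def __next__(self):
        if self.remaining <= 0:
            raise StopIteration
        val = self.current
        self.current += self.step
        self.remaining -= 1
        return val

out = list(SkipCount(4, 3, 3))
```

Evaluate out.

Step 1: SkipCount starts at 4, increments by 3, for 3 steps:
  Yield 4, then current += 3
  Yield 7, then current += 3
  Yield 10, then current += 3
Therefore out = [4, 7, 10].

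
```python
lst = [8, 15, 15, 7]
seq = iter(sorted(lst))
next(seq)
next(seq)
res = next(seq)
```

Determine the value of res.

Step 1: sorted([8, 15, 15, 7]) = [7, 8, 15, 15].
Step 2: Create iterator and skip 2 elements.
Step 3: next() returns 15.
Therefore res = 15.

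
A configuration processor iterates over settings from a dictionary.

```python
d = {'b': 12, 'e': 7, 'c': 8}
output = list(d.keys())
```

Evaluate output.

Step 1: d.keys() returns the dictionary keys in insertion order.
Therefore output = ['b', 'e', 'c'].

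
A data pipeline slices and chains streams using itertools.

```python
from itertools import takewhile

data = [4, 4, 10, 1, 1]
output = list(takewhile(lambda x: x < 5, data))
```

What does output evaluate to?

Step 1: takewhile stops at first element >= 5:
  4 < 5: take
  4 < 5: take
  10 >= 5: stop
Therefore output = [4, 4].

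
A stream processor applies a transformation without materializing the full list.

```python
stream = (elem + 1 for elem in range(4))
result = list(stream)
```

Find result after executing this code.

Step 1: For each elem in range(4), compute elem+1:
  elem=0: 0+1 = 1
  elem=1: 1+1 = 2
  elem=2: 2+1 = 3
  elem=3: 3+1 = 4
Therefore result = [1, 2, 3, 4].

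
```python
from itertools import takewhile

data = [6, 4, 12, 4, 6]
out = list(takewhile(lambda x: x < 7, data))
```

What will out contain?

Step 1: takewhile stops at first element >= 7:
  6 < 7: take
  4 < 7: take
  12 >= 7: stop
Therefore out = [6, 4].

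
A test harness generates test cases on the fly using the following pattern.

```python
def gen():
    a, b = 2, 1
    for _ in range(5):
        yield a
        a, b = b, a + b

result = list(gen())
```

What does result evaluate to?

Step 1: Fibonacci-like sequence starting with a=2, b=1:
  Iteration 1: yield a=2, then a,b = 1,3
  Iteration 2: yield a=1, then a,b = 3,4
  Iteration 3: yield a=3, then a,b = 4,7
  Iteration 4: yield a=4, then a,b = 7,11
  Iteration 5: yield a=7, then a,b = 11,18
Therefore result = [2, 1, 3, 4, 7].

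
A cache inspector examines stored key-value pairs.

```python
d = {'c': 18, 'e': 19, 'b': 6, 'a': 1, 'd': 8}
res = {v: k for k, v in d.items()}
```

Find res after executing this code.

Step 1: Invert dict (swap keys and values):
  'c': 18 -> 18: 'c'
  'e': 19 -> 19: 'e'
  'b': 6 -> 6: 'b'
  'a': 1 -> 1: 'a'
  'd': 8 -> 8: 'd'
Therefore res = {18: 'c', 19: 'e', 6: 'b', 1: 'a', 8: 'd'}.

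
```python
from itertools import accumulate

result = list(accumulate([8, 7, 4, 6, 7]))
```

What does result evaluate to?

Step 1: accumulate computes running sums:
  + 8 = 8
  + 7 = 15
  + 4 = 19
  + 6 = 25
  + 7 = 32
Therefore result = [8, 15, 19, 25, 32].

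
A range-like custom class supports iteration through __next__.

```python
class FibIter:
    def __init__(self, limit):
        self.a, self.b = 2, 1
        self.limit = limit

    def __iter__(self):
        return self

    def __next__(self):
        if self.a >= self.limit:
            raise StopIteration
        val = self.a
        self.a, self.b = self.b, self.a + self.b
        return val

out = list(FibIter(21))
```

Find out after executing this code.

Step 1: Fibonacci-like sequence (a=2, b=1) until >= 21:
  Yield 2, then a,b = 1,3
  Yield 1, then a,b = 3,4
  Yield 3, then a,b = 4,7
  Yield 4, then a,b = 7,11
  Yield 7, then a,b = 11,18
  Yield 11, then a,b = 18,29
  Yield 18, then a,b = 29,47
Step 2: 29 >= 21, stop.
Therefore out = [2, 1, 3, 4, 7, 11, 18].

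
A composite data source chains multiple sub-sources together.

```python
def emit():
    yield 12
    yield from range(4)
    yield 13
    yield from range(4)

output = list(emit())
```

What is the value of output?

Step 1: Trace yields in order:
  yield 12
  yield 0
  yield 1
  yield 2
  yield 3
  yield 13
  yield 0
  yield 1
  yield 2
  yield 3
Therefore output = [12, 0, 1, 2, 3, 13, 0, 1, 2, 3].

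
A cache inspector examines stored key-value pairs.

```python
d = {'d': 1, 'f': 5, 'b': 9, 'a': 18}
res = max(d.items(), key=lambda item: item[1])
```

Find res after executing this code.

Step 1: Find item with maximum value:
  ('d', 1)
  ('f', 5)
  ('b', 9)
  ('a', 18)
Step 2: Maximum value is 18 at key 'a'.
Therefore res = ('a', 18).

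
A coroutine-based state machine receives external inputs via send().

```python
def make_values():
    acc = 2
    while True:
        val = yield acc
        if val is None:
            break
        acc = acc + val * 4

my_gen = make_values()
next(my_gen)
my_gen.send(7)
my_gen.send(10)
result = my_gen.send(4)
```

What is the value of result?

Step 1: next() -> yield acc=2.
Step 2: send(7) -> val=7, acc = 2 + 7*4 = 30, yield 30.
Step 3: send(10) -> val=10, acc = 30 + 10*4 = 70, yield 70.
Step 4: send(4) -> val=4, acc = 70 + 4*4 = 86, yield 86.
Therefore result = 86.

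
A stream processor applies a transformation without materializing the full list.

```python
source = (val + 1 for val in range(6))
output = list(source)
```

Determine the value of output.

Step 1: For each val in range(6), compute val+1:
  val=0: 0+1 = 1
  val=1: 1+1 = 2
  val=2: 2+1 = 3
  val=3: 3+1 = 4
  val=4: 4+1 = 5
  val=5: 5+1 = 6
Therefore output = [1, 2, 3, 4, 5, 6].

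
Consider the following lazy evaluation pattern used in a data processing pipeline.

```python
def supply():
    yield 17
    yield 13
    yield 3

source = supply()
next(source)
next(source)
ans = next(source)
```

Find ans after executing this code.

Step 1: supply() creates a generator.
Step 2: next(source) yields 17 (consumed and discarded).
Step 3: next(source) yields 13 (consumed and discarded).
Step 4: next(source) yields 3, assigned to ans.
Therefore ans = 3.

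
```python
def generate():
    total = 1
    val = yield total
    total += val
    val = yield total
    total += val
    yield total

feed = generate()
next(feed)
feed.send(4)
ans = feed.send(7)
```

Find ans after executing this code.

Step 1: next() -> yield total=1.
Step 2: send(4) -> val=4, total = 1+4 = 5, yield 5.
Step 3: send(7) -> val=7, total = 5+7 = 12, yield 12.
Therefore ans = 12.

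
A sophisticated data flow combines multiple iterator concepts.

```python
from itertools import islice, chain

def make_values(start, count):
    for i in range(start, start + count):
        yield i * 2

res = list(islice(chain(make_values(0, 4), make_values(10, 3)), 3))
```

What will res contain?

Step 1: make_values(0, 4) yields [0, 2, 4, 6].
Step 2: make_values(10, 3) yields [20, 22, 24].
Step 3: chain concatenates: [0, 2, 4, 6, 20, 22, 24].
Step 4: islice takes first 3: [0, 2, 4].
Therefore res = [0, 2, 4].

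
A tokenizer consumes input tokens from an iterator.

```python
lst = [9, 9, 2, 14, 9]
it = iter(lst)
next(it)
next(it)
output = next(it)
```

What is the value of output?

Step 1: Create iterator over [9, 9, 2, 14, 9].
Step 2: next() consumes 9.
Step 3: next() consumes 9.
Step 4: next() returns 2.
Therefore output = 2.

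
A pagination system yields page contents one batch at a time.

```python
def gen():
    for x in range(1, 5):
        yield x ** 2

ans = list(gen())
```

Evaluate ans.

Step 1: For each x in range(1, 5), yield x**2:
  x=1: yield 1**2 = 1
  x=2: yield 2**2 = 4
  x=3: yield 3**2 = 9
  x=4: yield 4**2 = 16
Therefore ans = [1, 4, 9, 16].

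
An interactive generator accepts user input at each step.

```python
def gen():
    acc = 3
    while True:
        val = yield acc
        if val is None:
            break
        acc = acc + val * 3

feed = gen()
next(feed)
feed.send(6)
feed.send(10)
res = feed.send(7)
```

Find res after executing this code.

Step 1: next() -> yield acc=3.
Step 2: send(6) -> val=6, acc = 3 + 6*3 = 21, yield 21.
Step 3: send(10) -> val=10, acc = 21 + 10*3 = 51, yield 51.
Step 4: send(7) -> val=7, acc = 51 + 7*3 = 72, yield 72.
Therefore res = 72.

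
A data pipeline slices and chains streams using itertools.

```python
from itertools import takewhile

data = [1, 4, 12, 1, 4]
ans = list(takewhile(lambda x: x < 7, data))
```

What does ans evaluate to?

Step 1: takewhile stops at first element >= 7:
  1 < 7: take
  4 < 7: take
  12 >= 7: stop
Therefore ans = [1, 4].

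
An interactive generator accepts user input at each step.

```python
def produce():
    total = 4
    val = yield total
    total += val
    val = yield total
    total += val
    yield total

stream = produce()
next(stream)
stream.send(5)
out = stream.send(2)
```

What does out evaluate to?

Step 1: next() -> yield total=4.
Step 2: send(5) -> val=5, total = 4+5 = 9, yield 9.
Step 3: send(2) -> val=2, total = 9+2 = 11, yield 11.
Therefore out = 11.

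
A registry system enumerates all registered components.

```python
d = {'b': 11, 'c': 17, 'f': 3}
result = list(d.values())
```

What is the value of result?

Step 1: d.values() returns the dictionary values in insertion order.
Therefore result = [11, 17, 3].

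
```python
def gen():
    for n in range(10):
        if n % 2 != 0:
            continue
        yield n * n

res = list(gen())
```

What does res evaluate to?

Step 1: Only yield n**2 when n is divisible by 2:
  n=0: 0 % 2 == 0, yield 0**2 = 0
  n=2: 2 % 2 == 0, yield 2**2 = 4
  n=4: 4 % 2 == 0, yield 4**2 = 16
  n=6: 6 % 2 == 0, yield 6**2 = 36
  n=8: 8 % 2 == 0, yield 8**2 = 64
Therefore res = [0, 4, 16, 36, 64].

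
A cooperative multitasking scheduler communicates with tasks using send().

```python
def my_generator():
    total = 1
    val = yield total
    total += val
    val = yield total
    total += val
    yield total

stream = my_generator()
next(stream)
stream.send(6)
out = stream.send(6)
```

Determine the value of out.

Step 1: next() -> yield total=1.
Step 2: send(6) -> val=6, total = 1+6 = 7, yield 7.
Step 3: send(6) -> val=6, total = 7+6 = 13, yield 13.
Therefore out = 13.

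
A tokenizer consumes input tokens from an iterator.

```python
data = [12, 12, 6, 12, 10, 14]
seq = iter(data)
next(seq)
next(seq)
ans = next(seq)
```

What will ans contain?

Step 1: Create iterator over [12, 12, 6, 12, 10, 14].
Step 2: next() consumes 12.
Step 3: next() consumes 12.
Step 4: next() returns 6.
Therefore ans = 6.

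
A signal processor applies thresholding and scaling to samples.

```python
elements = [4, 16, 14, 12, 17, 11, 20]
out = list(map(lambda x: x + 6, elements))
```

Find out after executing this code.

Step 1: Apply lambda x: x + 6 to each element:
  4 -> 10
  16 -> 22
  14 -> 20
  12 -> 18
  17 -> 23
  11 -> 17
  20 -> 26
Therefore out = [10, 22, 20, 18, 23, 17, 26].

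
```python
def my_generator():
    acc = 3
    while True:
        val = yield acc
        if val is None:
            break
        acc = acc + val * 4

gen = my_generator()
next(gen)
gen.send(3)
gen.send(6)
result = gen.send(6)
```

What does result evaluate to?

Step 1: next() -> yield acc=3.
Step 2: send(3) -> val=3, acc = 3 + 3*4 = 15, yield 15.
Step 3: send(6) -> val=6, acc = 15 + 6*4 = 39, yield 39.
Step 4: send(6) -> val=6, acc = 39 + 6*4 = 63, yield 63.
Therefore result = 63.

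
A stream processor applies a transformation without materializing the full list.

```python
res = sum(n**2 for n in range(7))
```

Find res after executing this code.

Step 1: Compute n**2 for each n in range(7):
  n=0: 0**2 = 0
  n=1: 1**2 = 1
  n=2: 2**2 = 4
  n=3: 3**2 = 9
  n=4: 4**2 = 16
  n=5: 5**2 = 25
  n=6: 6**2 = 36
Step 2: sum = 0 + 1 + 4 + 9 + 16 + 25 + 36 = 91.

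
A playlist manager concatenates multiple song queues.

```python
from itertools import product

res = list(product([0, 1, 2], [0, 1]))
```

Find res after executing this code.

Step 1: product([0, 1, 2], [0, 1]) gives all pairs:
  (0, 0)
  (0, 1)
  (1, 0)
  (1, 1)
  (2, 0)
  (2, 1)
Therefore res = [(0, 0), (0, 1), (1, 0), (1, 1), (2, 0), (2, 1)].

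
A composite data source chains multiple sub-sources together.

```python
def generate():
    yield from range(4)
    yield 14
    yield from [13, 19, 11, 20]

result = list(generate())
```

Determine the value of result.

Step 1: Trace yields in order:
  yield 0
  yield 1
  yield 2
  yield 3
  yield 14
  yield 13
  yield 19
  yield 11
  yield 20
Therefore result = [0, 1, 2, 3, 14, 13, 19, 11, 20].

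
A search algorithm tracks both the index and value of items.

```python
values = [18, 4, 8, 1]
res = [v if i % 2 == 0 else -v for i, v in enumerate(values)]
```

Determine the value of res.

Step 1: For each (i, v), keep v if i is even, negate if odd:
  i=0 (even): keep 18
  i=1 (odd): negate to -4
  i=2 (even): keep 8
  i=3 (odd): negate to -1
Therefore res = [18, -4, 8, -1].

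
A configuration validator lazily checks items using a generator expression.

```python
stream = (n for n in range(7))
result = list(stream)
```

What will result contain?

Step 1: Generator expression iterates range(7): [0, 1, 2, 3, 4, 5, 6].
Step 2: list() collects all values.
Therefore result = [0, 1, 2, 3, 4, 5, 6].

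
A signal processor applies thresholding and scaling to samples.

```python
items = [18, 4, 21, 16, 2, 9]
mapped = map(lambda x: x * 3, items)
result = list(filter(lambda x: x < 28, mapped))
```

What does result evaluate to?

Step 1: Map x * 3:
  18 -> 54
  4 -> 12
  21 -> 63
  16 -> 48
  2 -> 6
  9 -> 27
Step 2: Filter for < 28:
  54: removed
  12: kept
  63: removed
  48: removed
  6: kept
  27: kept
Therefore result = [12, 6, 27].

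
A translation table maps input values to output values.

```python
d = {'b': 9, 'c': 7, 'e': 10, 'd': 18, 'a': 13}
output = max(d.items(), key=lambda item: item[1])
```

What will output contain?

Step 1: Find item with maximum value:
  ('b', 9)
  ('c', 7)
  ('e', 10)
  ('d', 18)
  ('a', 13)
Step 2: Maximum value is 18 at key 'd'.
Therefore output = ('d', 18).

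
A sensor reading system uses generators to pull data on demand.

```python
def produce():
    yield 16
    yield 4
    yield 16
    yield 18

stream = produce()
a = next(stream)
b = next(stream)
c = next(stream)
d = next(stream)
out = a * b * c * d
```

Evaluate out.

Step 1: Create generator and consume all values:
  a = next(stream) = 16
  b = next(stream) = 4
  c = next(stream) = 16
  d = next(stream) = 18
Step 2: out = 16 * 4 * 16 * 18 = 18432.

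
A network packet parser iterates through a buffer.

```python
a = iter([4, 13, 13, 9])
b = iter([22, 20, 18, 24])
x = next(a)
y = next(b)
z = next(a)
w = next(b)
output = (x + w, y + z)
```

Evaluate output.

Step 1: a iterates [4, 13, 13, 9], b iterates [22, 20, 18, 24].
Step 2: x = next(a) = 4, y = next(b) = 22.
Step 3: z = next(a) = 13, w = next(b) = 20.
Step 4: output = (4 + 20, 22 + 13) = (24, 35).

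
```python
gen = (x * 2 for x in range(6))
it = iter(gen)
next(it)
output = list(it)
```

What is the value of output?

Step 1: Generator produces [0, 2, 4, 6, 8, 10].
Step 2: next(it) consumes first element (0).
Step 3: list(it) collects remaining: [2, 4, 6, 8, 10].
Therefore output = [2, 4, 6, 8, 10].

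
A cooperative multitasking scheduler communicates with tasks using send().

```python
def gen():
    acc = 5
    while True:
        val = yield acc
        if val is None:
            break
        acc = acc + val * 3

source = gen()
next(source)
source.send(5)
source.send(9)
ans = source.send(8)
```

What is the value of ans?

Step 1: next() -> yield acc=5.
Step 2: send(5) -> val=5, acc = 5 + 5*3 = 20, yield 20.
Step 3: send(9) -> val=9, acc = 20 + 9*3 = 47, yield 47.
Step 4: send(8) -> val=8, acc = 47 + 8*3 = 71, yield 71.
Therefore ans = 71.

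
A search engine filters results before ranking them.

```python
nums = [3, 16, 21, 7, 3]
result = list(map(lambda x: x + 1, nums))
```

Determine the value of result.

Step 1: Apply lambda x: x + 1 to each element:
  3 -> 4
  16 -> 17
  21 -> 22
  7 -> 8
  3 -> 4
Therefore result = [4, 17, 22, 8, 4].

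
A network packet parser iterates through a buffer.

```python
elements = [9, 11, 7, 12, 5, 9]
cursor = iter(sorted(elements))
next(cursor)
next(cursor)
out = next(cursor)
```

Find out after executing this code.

Step 1: sorted([9, 11, 7, 12, 5, 9]) = [5, 7, 9, 9, 11, 12].
Step 2: Create iterator and skip 2 elements.
Step 3: next() returns 9.
Therefore out = 9.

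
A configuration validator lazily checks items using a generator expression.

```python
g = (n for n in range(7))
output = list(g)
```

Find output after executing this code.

Step 1: Generator expression iterates range(7): [0, 1, 2, 3, 4, 5, 6].
Step 2: list() collects all values.
Therefore output = [0, 1, 2, 3, 4, 5, 6].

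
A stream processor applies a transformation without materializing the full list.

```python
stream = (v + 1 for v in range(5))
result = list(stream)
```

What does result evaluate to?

Step 1: For each v in range(5), compute v+1:
  v=0: 0+1 = 1
  v=1: 1+1 = 2
  v=2: 2+1 = 3
  v=3: 3+1 = 4
  v=4: 4+1 = 5
Therefore result = [1, 2, 3, 4, 5].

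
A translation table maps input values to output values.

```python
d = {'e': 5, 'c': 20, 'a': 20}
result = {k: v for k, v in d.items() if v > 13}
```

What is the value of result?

Step 1: Filter items where value > 13:
  'e': 5 <= 13: removed
  'c': 20 > 13: kept
  'a': 20 > 13: kept
Therefore result = {'c': 20, 'a': 20}.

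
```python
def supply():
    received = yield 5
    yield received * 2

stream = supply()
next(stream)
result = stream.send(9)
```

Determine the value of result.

Step 1: next(stream) advances to first yield, producing 5.
Step 2: send(9) resumes, received = 9.
Step 3: yield received * 2 = 9 * 2 = 18.
Therefore result = 18.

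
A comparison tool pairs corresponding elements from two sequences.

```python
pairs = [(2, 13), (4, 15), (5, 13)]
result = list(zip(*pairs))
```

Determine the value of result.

Step 1: zip(*pairs) transposes: unzips [(2, 13), (4, 15), (5, 13)] into separate sequences.
Step 2: First elements: (2, 4, 5), second elements: (13, 15, 13).
Therefore result = [(2, 4, 5), (13, 15, 13)].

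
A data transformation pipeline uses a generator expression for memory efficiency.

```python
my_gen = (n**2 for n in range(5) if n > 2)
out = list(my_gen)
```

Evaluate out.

Step 1: For range(5), keep n > 2, then square:
  n=0: 0 <= 2, excluded
  n=1: 1 <= 2, excluded
  n=2: 2 <= 2, excluded
  n=3: 3 > 2, yield 3**2 = 9
  n=4: 4 > 2, yield 4**2 = 16
Therefore out = [9, 16].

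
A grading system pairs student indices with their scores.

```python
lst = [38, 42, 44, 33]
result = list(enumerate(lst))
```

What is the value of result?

Step 1: enumerate pairs each element with its index:
  (0, 38)
  (1, 42)
  (2, 44)
  (3, 33)
Therefore result = [(0, 38), (1, 42), (2, 44), (3, 33)].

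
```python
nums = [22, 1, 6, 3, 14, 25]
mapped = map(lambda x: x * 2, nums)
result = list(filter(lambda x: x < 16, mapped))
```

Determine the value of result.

Step 1: Map x * 2:
  22 -> 44
  1 -> 2
  6 -> 12
  3 -> 6
  14 -> 28
  25 -> 50
Step 2: Filter for < 16:
  44: removed
  2: kept
  12: kept
  6: kept
  28: removed
  50: removed
Therefore result = [2, 12, 6].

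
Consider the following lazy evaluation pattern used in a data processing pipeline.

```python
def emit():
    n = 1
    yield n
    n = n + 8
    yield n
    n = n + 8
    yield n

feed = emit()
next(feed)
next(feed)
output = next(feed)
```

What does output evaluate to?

Step 1: Trace through generator execution:
  Yield 1: n starts at 1, yield 1
  Yield 2: n = 1 + 8 = 9, yield 9
  Yield 3: n = 9 + 8 = 17, yield 17
Step 2: First next() gets 1, second next() gets the second value, third next() yields 17.
Therefore output = 17.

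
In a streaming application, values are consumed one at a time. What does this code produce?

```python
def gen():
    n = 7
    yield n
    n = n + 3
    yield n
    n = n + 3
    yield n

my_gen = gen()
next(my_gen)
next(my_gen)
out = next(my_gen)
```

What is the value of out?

Step 1: Trace through generator execution:
  Yield 1: n starts at 7, yield 7
  Yield 2: n = 7 + 3 = 10, yield 10
  Yield 3: n = 10 + 3 = 13, yield 13
Step 2: First next() gets 7, second next() gets the second value, third next() yields 13.
Therefore out = 13.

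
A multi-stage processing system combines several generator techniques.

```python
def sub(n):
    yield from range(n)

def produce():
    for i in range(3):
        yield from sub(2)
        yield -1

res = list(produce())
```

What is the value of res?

Step 1: For each i in range(3):
  i=0: yield from sub(2) -> [0, 1], then yield -1
  i=1: yield from sub(2) -> [0, 1], then yield -1
  i=2: yield from sub(2) -> [0, 1], then yield -1
Therefore res = [0, 1, -1, 0, 1, -1, 0, 1, -1].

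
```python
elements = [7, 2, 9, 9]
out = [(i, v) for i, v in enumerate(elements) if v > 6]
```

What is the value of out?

Step 1: Filter enumerate([7, 2, 9, 9]) keeping v > 6:
  (0, 7): 7 > 6, included
  (1, 2): 2 <= 6, excluded
  (2, 9): 9 > 6, included
  (3, 9): 9 > 6, included
Therefore out = [(0, 7), (2, 9), (3, 9)].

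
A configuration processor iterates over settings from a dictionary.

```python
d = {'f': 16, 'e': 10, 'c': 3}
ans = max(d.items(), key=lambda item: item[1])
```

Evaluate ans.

Step 1: Find item with maximum value:
  ('f', 16)
  ('e', 10)
  ('c', 3)
Step 2: Maximum value is 16 at key 'f'.
Therefore ans = ('f', 16).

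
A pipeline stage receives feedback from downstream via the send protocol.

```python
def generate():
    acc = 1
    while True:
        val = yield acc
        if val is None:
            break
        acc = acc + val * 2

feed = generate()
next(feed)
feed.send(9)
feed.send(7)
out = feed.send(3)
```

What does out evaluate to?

Step 1: next() -> yield acc=1.
Step 2: send(9) -> val=9, acc = 1 + 9*2 = 19, yield 19.
Step 3: send(7) -> val=7, acc = 19 + 7*2 = 33, yield 33.
Step 4: send(3) -> val=3, acc = 33 + 3*2 = 39, yield 39.
Therefore out = 39.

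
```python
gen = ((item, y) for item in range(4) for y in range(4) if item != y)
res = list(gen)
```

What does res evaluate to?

Step 1: Nested generator over range(4) x range(4) where item != y:
  (0, 0): excluded (item == y)
  (0, 1): included
  (0, 2): included
  (0, 3): included
  (1, 0): included
  (1, 1): excluded (item == y)
  (1, 2): included
  (1, 3): included
  (2, 0): included
  (2, 1): included
  (2, 2): excluded (item == y)
  (2, 3): included
  (3, 0): included
  (3, 1): included
  (3, 2): included
  (3, 3): excluded (item == y)
Therefore res = [(0, 1), (0, 2), (0, 3), (1, 0), (1, 2), (1, 3), (2, 0), (2, 1), (2, 3), (3, 0), (3, 1), (3, 2)].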